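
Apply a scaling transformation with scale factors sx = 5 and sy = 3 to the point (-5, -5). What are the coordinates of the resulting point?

Scaling matrix:
[[5, 0], [0, 3]]
Result: (-5 × 5, -5 × 3) = (-25, -15)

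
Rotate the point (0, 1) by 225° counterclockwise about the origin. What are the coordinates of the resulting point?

Rotation matrix for 225°: [[cos 225°, -sin 225°], [sin 225°, cos 225°]] ≈ [[-0.707107, 0.707107], [-0.707107, -0.707107]]
[[-0.707107, 0.707107], [-0.707107, -0.707107]] × [0, 1]ᵀ ≈ [0.7071, -0.7071]ᵀ
Result: (0.7071, -0.7071)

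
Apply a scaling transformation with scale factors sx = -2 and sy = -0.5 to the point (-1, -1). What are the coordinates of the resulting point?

Scaling matrix:
[[-2, 0], [0, -0.50]]
Result: (-1 × -2, -1 × -0.5) = (2, 0.5)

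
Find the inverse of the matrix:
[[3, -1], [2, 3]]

For [[a,b],[c,d]], inverse = (1/det)·[[d,-b],[-c,a]]
det = (3)(3) - (-1)(2) = 9 - -2 = 11
Inverse = (1/11)·[[3, 1], [-2, 3]]
= [[3/11, 1/11], [-2/11, 3/11]]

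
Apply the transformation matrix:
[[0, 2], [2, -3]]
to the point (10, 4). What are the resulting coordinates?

Matrix multiplication:
[[0, 2], [2, -3]] × [10, 4]ᵀ
= [(0)(10) + (2)(4), (2)(10) + (-3)(4)]ᵀ
= [8, 8]ᵀ
Result: (8, 8)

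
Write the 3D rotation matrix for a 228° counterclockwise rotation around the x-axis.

Rotation matrix for counterclockwise 228° around x-axis:
cos(228°) = -0.6691, sin(228°) = -0.7431
Result: [[1, 0, 0], [0, -0.6691, 0.7431], [0, -0.7431, -0.6691]]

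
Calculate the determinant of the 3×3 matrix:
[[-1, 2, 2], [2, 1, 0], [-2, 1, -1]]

Expansion along first row:
det = -1·det([[1,0],[1,-1]]) - 2·det([[2,0],[-2,-1]]) + 2·det([[2,1],[-2,1]])
    = -1·(1·-1 - 0·1) - 2·(2·-1 - 0·-2) + 2·(2·1 - 1·-2)
    = -1·-1 - 2·-2 + 2·4
    = 1 + 4 + 8 = 13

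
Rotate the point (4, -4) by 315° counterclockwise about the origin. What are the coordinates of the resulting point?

Rotation matrix for 315°: [[cos 315°, -sin 315°], [sin 315°, cos 315°]] ≈ [[0.707107, 0.707107], [-0.707107, 0.707107]]
[[0.707107, 0.707107], [-0.707107, 0.707107]] × [4, -4]ᵀ ≈ [0, -5.6569]ᵀ
Result: (0, -5.6569)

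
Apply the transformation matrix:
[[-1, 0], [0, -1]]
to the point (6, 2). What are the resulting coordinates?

Matrix multiplication:
[[-1, 0], [0, -1]] × [6, 2]ᵀ
= [(-1)(6) + (0)(2), (0)(6) + (-1)(2)]ᵀ
= [-6, -2]ᵀ
Result: (-6, -2)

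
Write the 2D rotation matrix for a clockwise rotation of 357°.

Rotation matrix formula: [[cos θ, -sin θ], [sin θ, cos θ]]
A clockwise rotation by 357° is equivalent to a counterclockwise rotation by -357°.
For θ = -357°:
cos(-357°) = 0.9986
sin(-357°) = 0.0523
Result: [[0.9986, -0.0523], [0.0523, 0.9986]]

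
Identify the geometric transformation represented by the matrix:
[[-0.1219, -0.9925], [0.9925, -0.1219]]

This matrix represents: rotation by 97° counterclockwise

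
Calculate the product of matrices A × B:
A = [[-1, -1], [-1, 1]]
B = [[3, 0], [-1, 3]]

Matrix multiplication:
C[0][0] = -1×3 + -1×-1 = -2
C[0][1] = -1×0 + -1×3 = -3
C[1][0] = -1×3 + 1×-1 = -4
C[1][1] = -1×0 + 1×3 = 3
Result: [[-2, -3], [-4, 3]]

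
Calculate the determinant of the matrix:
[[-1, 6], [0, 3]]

For a 2×2 matrix [[a, b], [c, d]], det = ad - bc
det = (-1)(3) - (6)(0) = -3 - 0 = -3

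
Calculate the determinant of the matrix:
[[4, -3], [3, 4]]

For a 2×2 matrix [[a, b], [c, d]], det = ad - bc
det = (4)(4) - (-3)(3) = 16 - -9 = 25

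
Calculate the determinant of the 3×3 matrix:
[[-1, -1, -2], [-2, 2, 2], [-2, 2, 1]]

Expansion along first row:
det = -1·det([[2,2],[2,1]]) - -1·det([[-2,2],[-2,1]]) + -2·det([[-2,2],[-2,2]])
    = -1·(2·1 - 2·2) - -1·(-2·1 - 2·-2) + -2·(-2·2 - 2·-2)
    = -1·-2 - -1·2 + -2·0
    = 2 + 2 + 0 = 4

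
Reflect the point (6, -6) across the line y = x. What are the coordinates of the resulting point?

Reflection across line y = x: (6, -6) → (-6, 6)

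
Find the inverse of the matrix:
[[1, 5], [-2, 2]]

For [[a,b],[c,d]], inverse = (1/det)·[[d,-b],[-c,a]]
det = (1)(2) - (5)(-2) = 2 - -10 = 12
Inverse = (1/12)·[[2, -5], [2, 1]]
= [[1/6, -5/12], [1/6, 1/12]]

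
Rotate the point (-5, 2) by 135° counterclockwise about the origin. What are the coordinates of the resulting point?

Rotation matrix for 135°: [[cos 135°, -sin 135°], [sin 135°, cos 135°]] ≈ [[-0.707107, -0.707107], [0.707107, -0.707107]]
[[-0.707107, -0.707107], [0.707107, -0.707107]] × [-5, 2]ᵀ ≈ [2.1213, -4.9497]ᵀ
Result: (2.1213, -4.9497)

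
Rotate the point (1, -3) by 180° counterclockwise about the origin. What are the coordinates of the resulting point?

Rotation matrix for 180°: [[cos 180°, -sin 180°], [sin 180°, cos 180°]] = [[-1, 0], [0, -1]]
[[-1, 0], [0, -1]] × [1, -3]ᵀ = [-1, 3]ᵀ
Result: (-1, 3)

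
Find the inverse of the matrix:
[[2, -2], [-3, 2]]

For [[a,b],[c,d]], inverse = (1/det)·[[d,-b],[-c,a]]
det = (2)(2) - (-2)(-3) = 4 - 6 = -2
Inverse = (1/-2)·[[2, 2], [3, 2]]
= [[-1, -1], [-3/2, -1]]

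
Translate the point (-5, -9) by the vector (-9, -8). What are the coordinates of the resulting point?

Translation by (-9, -8) (homogeneous matrix [[1, 0, -9], [0, 1, -8], [0, 0, 1]]):
x' = -5 + -9 = -14
y' = -9 + -8 = -17
Result: (-14, -17)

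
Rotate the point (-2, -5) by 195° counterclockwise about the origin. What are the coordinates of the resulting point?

Rotation matrix for 195°: [[cos 195°, -sin 195°], [sin 195°, cos 195°]] ≈ [[-0.965926, 0.258819], [-0.258819, -0.965926]]
[[-0.965926, 0.258819], [-0.258819, -0.965926]] × [-2, -5]ᵀ ≈ [0.6378, 5.3473]ᵀ
Result: (0.6378, 5.3473)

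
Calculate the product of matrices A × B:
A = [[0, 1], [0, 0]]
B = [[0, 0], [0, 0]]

Matrix multiplication:
C[0][0] = 0×0 + 1×0 = 0
C[0][1] = 0×0 + 1×0 = 0
C[1][0] = 0×0 + 0×0 = 0
C[1][1] = 0×0 + 0×0 = 0
Result: [[0, 0], [0, 0]]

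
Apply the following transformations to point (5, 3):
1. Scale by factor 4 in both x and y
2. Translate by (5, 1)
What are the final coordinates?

Step 1: Scale (5, 3) by 4 → (20, 12)
Step 2: Translate by (5, 1) → (25, 13)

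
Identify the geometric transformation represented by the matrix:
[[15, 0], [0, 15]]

This matrix represents: uniform scaling by factor 15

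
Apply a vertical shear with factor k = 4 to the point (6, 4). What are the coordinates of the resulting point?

Shear matrix for vertical shear with factor k = 4:
[[1, 0], [4, 1]]
Result: (6, 4) → (6, 28)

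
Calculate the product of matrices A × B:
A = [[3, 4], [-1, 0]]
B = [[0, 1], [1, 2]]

Matrix multiplication:
C[0][0] = 3×0 + 4×1 = 4
C[0][1] = 3×1 + 4×2 = 11
C[1][0] = -1×0 + 0×1 = 0
C[1][1] = -1×1 + 0×2 = -1
Result: [[4, 11], [0, -1]]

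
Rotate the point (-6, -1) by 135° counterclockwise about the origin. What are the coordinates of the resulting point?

Rotation matrix for 135°: [[cos 135°, -sin 135°], [sin 135°, cos 135°]] ≈ [[-0.707107, -0.707107], [0.707107, -0.707107]]
[[-0.707107, -0.707107], [0.707107, -0.707107]] × [-6, -1]ᵀ ≈ [4.9497, -3.5355]ᵀ
Result: (4.9497, -3.5355)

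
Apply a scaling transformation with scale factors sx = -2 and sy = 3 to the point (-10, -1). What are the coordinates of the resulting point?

Scaling matrix:
[[-2, 0], [0, 3]]
Result: (-10 × -2, -1 × 3) = (20, -3)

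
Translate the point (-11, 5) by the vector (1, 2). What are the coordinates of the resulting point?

Translation by (1, 2) (homogeneous matrix [[1, 0, 1], [0, 1, 2], [0, 0, 1]]):
x' = -11 + 1 = -10
y' = 5 + 2 = 7
Result: (-10, 7)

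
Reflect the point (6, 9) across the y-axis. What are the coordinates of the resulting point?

Reflection across y-axis: (6, 9) → (-6, 9)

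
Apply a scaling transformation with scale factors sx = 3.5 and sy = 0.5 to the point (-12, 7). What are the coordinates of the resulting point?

Scaling matrix:
[[3.50, 0], [0, 0.50]]
Result: (-12 × 3.5, 7 × 0.5) = (-42, 3.5)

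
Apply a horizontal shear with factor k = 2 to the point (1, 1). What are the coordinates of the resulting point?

Shear matrix for horizontal shear with factor k = 2:
[[1, 2], [0, 1]]
Result: (1, 1) → (3, 1)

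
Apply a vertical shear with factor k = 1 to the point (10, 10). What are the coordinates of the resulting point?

Shear matrix for vertical shear with factor k = 1:
[[1, 0], [1, 1]]
Result: (10, 10) → (10, 20)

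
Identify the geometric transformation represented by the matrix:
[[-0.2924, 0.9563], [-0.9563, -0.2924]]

This matrix represents: rotation by 253° counterclockwise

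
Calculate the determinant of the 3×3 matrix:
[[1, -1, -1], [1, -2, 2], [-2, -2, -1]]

Expansion along first row:
det = 1·det([[-2,2],[-2,-1]]) - -1·det([[1,2],[-2,-1]]) + -1·det([[1,-2],[-2,-2]])
    = 1·(-2·-1 - 2·-2) - -1·(1·-1 - 2·-2) + -1·(1·-2 - -2·-2)
    = 1·6 - -1·3 + -1·-6
    = 6 + 3 + 6 = 15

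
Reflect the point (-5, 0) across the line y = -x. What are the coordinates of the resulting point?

Reflection across line y = -x: (-5, 0) → (0, 5)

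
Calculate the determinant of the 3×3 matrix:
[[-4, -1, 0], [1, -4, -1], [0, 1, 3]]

Expansion along first row:
det = -4·det([[-4,-1],[1,3]]) - -1·det([[1,-1],[0,3]]) + 0·det([[1,-4],[0,1]])
    = -4·(-4·3 - -1·1) - -1·(1·3 - -1·0) + 0·(1·1 - -4·0)
    = -4·-11 - -1·3 + 0·1
    = 44 + 3 + 0 = 47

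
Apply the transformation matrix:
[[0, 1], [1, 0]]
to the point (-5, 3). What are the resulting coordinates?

Matrix multiplication:
[[0, 1], [1, 0]] × [-5, 3]ᵀ
= [(0)(-5) + (1)(3), (1)(-5) + (0)(3)]ᵀ
= [3, -5]ᵀ
Result: (3, -5)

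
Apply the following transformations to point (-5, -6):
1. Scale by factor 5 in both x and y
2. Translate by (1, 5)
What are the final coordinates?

Step 1: Scale (-5, -6) by 5 → (-25, -30)
Step 2: Translate by (1, 5) → (-24, -25)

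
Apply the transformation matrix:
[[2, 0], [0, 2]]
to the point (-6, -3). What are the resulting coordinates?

Matrix multiplication:
[[2, 0], [0, 2]] × [-6, -3]ᵀ
= [(2)(-6) + (0)(-3), (0)(-6) + (2)(-3)]ᵀ
= [-12, -6]ᵀ
Result: (-12, -6)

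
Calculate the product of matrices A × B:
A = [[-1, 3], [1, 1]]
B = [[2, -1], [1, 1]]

Matrix multiplication:
C[0][0] = -1×2 + 3×1 = 1
C[0][1] = -1×-1 + 3×1 = 4
C[1][0] = 1×2 + 1×1 = 3
C[1][1] = 1×-1 + 1×1 = 0
Result: [[1, 4], [3, 0]]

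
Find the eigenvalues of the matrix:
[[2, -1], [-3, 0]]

Characteristic equation: det(A - λI) = 0
λ² - (trace)λ + (det) = 0
trace = 2 + 0 = 2, det = (2)(0) - (-1)(-3) = -3
λ² - (2)λ + (-3) = 0
λ = (2 ± √((2)² - 4·(-3))) / 2 = (2 ± √16) / 2
Solving: λ = -1, 3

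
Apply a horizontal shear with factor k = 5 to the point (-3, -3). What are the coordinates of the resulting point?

Shear matrix for horizontal shear with factor k = 5:
[[1, 5], [0, 1]]
Result: (-3, -3) → (-18, -3)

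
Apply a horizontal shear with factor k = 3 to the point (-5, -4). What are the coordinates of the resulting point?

Shear matrix for horizontal shear with factor k = 3:
[[1, 3], [0, 1]]
Result: (-5, -4) → (-17, -4)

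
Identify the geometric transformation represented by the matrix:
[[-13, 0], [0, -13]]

This matrix represents: uniform scaling by factor -13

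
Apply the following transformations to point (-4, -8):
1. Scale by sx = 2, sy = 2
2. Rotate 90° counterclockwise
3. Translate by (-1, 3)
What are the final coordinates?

Step 1: Scale → (-8, -16)
Step 2: Rotate 90° → (16, -8)
Step 3: Translate → (15, -5)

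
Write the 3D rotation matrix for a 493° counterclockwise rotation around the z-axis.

Rotation matrix for counterclockwise 493° around z-axis:
cos(493°) = -0.6820, sin(493°) = 0.7314
Result: [[-0.6820, -0.7314, 0], [0.7314, -0.6820, 0], [0, 0, 1]]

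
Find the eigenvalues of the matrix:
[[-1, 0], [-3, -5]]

Characteristic equation: det(A - λI) = 0
λ² - (trace)λ + (det) = 0
trace = -1 + -5 = -6, det = (-1)(-5) - (0)(-3) = 5
λ² - (-6)λ + (5) = 0
λ = (-6 ± √((-6)² - 4·(5))) / 2 = (-6 ± √16) / 2
Solving: λ = -5, -1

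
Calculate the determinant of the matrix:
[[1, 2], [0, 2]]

For a 2×2 matrix [[a, b], [c, d]], det = ad - bc
det = (1)(2) - (2)(0) = 2 - 0 = 2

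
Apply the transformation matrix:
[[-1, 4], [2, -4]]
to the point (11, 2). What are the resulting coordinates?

Matrix multiplication:
[[-1, 4], [2, -4]] × [11, 2]ᵀ
= [(-1)(11) + (4)(2), (2)(11) + (-4)(2)]ᵀ
= [-3, 14]ᵀ
Result: (-3, 14)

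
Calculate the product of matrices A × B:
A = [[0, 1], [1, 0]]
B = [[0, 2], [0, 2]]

Matrix multiplication:
C[0][0] = 0×0 + 1×0 = 0
C[0][1] = 0×2 + 1×2 = 2
C[1][0] = 1×0 + 0×0 = 0
C[1][1] = 1×2 + 0×2 = 2
Result: [[0, 2], [0, 2]]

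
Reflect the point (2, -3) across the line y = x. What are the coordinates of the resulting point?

Reflection across line y = x: (2, -3) → (-3, 2)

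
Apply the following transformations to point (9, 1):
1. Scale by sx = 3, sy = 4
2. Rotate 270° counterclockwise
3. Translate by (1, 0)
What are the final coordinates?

Step 1: Scale → (27, 4)
Step 2: Rotate 270° → (4, -27)
Step 3: Translate → (5, -27)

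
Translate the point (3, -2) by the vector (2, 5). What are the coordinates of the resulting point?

Translation by (2, 5) (homogeneous matrix [[1, 0, 2], [0, 1, 5], [0, 0, 1]]):
x' = 3 + 2 = 5
y' = -2 + 5 = 3
Result: (5, 3)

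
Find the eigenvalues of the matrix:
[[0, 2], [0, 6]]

Characteristic equation: det(A - λI) = 0
λ² - (trace)λ + (det) = 0
trace = 0 + 6 = 6, det = (0)(6) - (2)(0) = 0
λ² - (6)λ + (0) = 0
λ = (6 ± √((6)² - 4·(0))) / 2 = (6 ± √36) / 2
Solving: λ = 0, 6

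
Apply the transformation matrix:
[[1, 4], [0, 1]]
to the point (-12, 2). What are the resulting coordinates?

Matrix multiplication:
[[1, 4], [0, 1]] × [-12, 2]ᵀ
= [(1)(-12) + (4)(2), (0)(-12) + (1)(2)]ᵀ
= [-4, 2]ᵀ
Result: (-4, 2)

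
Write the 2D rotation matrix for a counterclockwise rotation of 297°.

Rotation matrix formula: [[cos θ, -sin θ], [sin θ, cos θ]]
For θ = 297°:
cos(297°) = 0.4540
sin(297°) = -0.8910
Result: [[0.4540, 0.8910], [-0.8910, 0.4540]]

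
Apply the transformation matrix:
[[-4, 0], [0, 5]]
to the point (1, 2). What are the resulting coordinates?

Matrix multiplication:
[[-4, 0], [0, 5]] × [1, 2]ᵀ
= [(-4)(1) + (0)(2), (0)(1) + (5)(2)]ᵀ
= [-4, 10]ᵀ
Result: (-4, 10)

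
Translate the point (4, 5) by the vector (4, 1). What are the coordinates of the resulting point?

Translation by (4, 1) (homogeneous matrix [[1, 0, 4], [0, 1, 1], [0, 0, 1]]):
x' = 4 + 4 = 8
y' = 5 + 1 = 6
Result: (8, 6)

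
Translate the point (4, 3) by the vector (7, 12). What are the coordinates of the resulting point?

Translation by (7, 12) (homogeneous matrix [[1, 0, 7], [0, 1, 12], [0, 0, 1]]):
x' = 4 + 7 = 11
y' = 3 + 12 = 15
Result: (11, 15)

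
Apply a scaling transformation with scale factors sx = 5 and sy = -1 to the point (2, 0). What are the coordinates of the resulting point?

Scaling matrix:
[[5, 0], [0, -1]]
Result: (2 × 5, 0 × -1) = (10, 0)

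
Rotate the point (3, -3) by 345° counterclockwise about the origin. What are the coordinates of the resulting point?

Rotation matrix for 345°: [[cos 345°, -sin 345°], [sin 345°, cos 345°]] ≈ [[0.965926, 0.258819], [-0.258819, 0.965926]]
[[0.965926, 0.258819], [-0.258819, 0.965926]] × [3, -3]ᵀ ≈ [2.1213, -3.6742]ᵀ
Result: (2.1213, -3.6742)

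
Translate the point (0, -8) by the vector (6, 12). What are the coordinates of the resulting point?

Translation by (6, 12) (homogeneous matrix [[1, 0, 6], [0, 1, 12], [0, 0, 1]]):
x' = 0 + 6 = 6
y' = -8 + 12 = 4
Result: (6, 4)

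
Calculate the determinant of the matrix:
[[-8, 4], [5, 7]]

For a 2×2 matrix [[a, b], [c, d]], det = ad - bc
det = (-8)(7) - (4)(5) = -56 - 20 = -76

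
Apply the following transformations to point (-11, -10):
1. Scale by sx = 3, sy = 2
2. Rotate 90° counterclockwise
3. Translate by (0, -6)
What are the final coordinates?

Step 1: Scale → (-33, -20)
Step 2: Rotate 90° → (20, -33)
Step 3: Translate → (20, -39)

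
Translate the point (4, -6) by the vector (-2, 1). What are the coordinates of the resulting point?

Translation by (-2, 1) (homogeneous matrix [[1, 0, -2], [0, 1, 1], [0, 0, 1]]):
x' = 4 + -2 = 2
y' = -6 + 1 = -5
Result: (2, -5)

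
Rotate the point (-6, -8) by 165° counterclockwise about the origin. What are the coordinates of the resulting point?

Rotation matrix for 165°: [[cos 165°, -sin 165°], [sin 165°, cos 165°]] ≈ [[-0.965926, -0.258819], [0.258819, -0.965926]]
[[-0.965926, -0.258819], [0.258819, -0.965926]] × [-6, -8]ᵀ ≈ [7.8661, 6.1745]ᵀ
Result: (7.8661, 6.1745)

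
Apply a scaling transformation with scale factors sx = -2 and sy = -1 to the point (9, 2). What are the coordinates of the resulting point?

Scaling matrix:
[[-2, 0], [0, -1]]
Result: (9 × -2, 2 × -1) = (-18, -2)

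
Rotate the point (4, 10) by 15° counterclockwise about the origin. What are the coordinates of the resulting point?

Rotation matrix for 15°: [[cos 15°, -sin 15°], [sin 15°, cos 15°]] ≈ [[0.965926, -0.258819], [0.258819, 0.965926]]
[[0.965926, -0.258819], [0.258819, 0.965926]] × [4, 10]ᵀ ≈ [1.2755, 10.6945]ᵀ
Result: (1.2755, 10.6945)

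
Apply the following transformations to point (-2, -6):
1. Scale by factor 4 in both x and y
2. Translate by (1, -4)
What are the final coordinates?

Step 1: Scale (-2, -6) by 4 → (-8, -24)
Step 2: Translate by (1, -4) → (-7, -28)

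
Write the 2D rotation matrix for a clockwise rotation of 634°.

Rotation matrix formula: [[cos θ, -sin θ], [sin θ, cos θ]]
A clockwise rotation by 634° is equivalent to a counterclockwise rotation by -634°.
For θ = -634°:
cos(-634°) = 0.0698
sin(-634°) = 0.9976
Result: [[0.0698, -0.9976], [0.9976, 0.0698]]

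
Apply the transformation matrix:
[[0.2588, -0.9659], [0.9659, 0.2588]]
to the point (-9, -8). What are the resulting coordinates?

Matrix multiplication:
[[0.2588, -0.9659], [0.9659, 0.2588]] × [-9, -8]ᵀ
= [(0.2588)(-9) + (-0.9659)(-8), (0.9659)(-9) + (0.2588)(-8)]ᵀ
= [5.3980, -10.7635]ᵀ
Result: (5.3980, -10.7635)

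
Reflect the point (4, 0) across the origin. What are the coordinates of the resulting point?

Reflection across origin: (4, 0) → (-4, 0)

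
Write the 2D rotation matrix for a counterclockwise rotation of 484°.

Rotation matrix formula: [[cos θ, -sin θ], [sin θ, cos θ]]
For θ = 484°:
cos(484°) = -0.5592
sin(484°) = 0.8290
Result: [[-0.5592, -0.8290], [0.8290, -0.5592]]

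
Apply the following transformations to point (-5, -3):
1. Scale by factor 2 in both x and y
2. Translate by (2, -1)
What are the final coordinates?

Step 1: Scale (-5, -3) by 2 → (-10, -6)
Step 2: Translate by (2, -1) → (-8, -7)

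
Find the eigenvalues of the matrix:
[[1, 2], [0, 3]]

Characteristic equation: det(A - λI) = 0
λ² - (trace)λ + (det) = 0
trace = 1 + 3 = 4, det = (1)(3) - (2)(0) = 3
λ² - (4)λ + (3) = 0
λ = (4 ± √((4)² - 4·(3))) / 2 = (4 ± √4) / 2
Solving: λ = 1, 3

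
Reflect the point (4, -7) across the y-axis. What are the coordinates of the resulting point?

Reflection across y-axis: (4, -7) → (-4, -7)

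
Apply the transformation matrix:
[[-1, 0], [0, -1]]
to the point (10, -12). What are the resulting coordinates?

Matrix multiplication:
[[-1, 0], [0, -1]] × [10, -12]ᵀ
= [(-1)(10) + (0)(-12), (0)(10) + (-1)(-12)]ᵀ
= [-10, 12]ᵀ
Result: (-10, 12)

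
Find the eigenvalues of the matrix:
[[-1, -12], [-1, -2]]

Characteristic equation: det(A - λI) = 0
λ² - (trace)λ + (det) = 0
trace = -1 + -2 = -3, det = (-1)(-2) - (-12)(-1) = -10
λ² - (-3)λ + (-10) = 0
λ = (-3 ± √((-3)² - 4·(-10))) / 2 = (-3 ± √49) / 2
Solving: λ = -5, 2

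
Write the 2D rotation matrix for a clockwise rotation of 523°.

Rotation matrix formula: [[cos θ, -sin θ], [sin θ, cos θ]]
A clockwise rotation by 523° is equivalent to a counterclockwise rotation by -523°.
For θ = -523°:
cos(-523°) = -0.9563
sin(-523°) = -0.2924
Result: [[-0.9563, 0.2924], [-0.2924, -0.9563]]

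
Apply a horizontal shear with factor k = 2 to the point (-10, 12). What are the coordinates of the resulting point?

Shear matrix for horizontal shear with factor k = 2:
[[1, 2], [0, 1]]
Result: (-10, 12) → (14, 12)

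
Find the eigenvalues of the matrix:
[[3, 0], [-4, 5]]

Characteristic equation: det(A - λI) = 0
λ² - (trace)λ + (det) = 0
trace = 3 + 5 = 8, det = (3)(5) - (0)(-4) = 15
λ² - (8)λ + (15) = 0
λ = (8 ± √((8)² - 4·(15))) / 2 = (8 ± √4) / 2
Solving: λ = 3, 5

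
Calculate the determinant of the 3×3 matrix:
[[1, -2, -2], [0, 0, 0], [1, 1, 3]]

Expansion along first row:
det = 1·det([[0,0],[1,3]]) - -2·det([[0,0],[1,3]]) + -2·det([[0,0],[1,1]])
    = 1·(0·3 - 0·1) - -2·(0·3 - 0·1) + -2·(0·1 - 0·1)
    = 1·0 - -2·0 + -2·0
    = 0 + 0 + 0 = 0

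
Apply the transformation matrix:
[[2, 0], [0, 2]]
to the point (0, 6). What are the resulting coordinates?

Matrix multiplication:
[[2, 0], [0, 2]] × [0, 6]ᵀ
= [(2)(0) + (0)(6), (0)(0) + (2)(6)]ᵀ
= [0, 12]ᵀ
Result: (0, 12)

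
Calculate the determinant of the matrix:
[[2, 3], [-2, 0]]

For a 2×2 matrix [[a, b], [c, d]], det = ad - bc
det = (2)(0) - (3)(-2) = 0 - -6 = 6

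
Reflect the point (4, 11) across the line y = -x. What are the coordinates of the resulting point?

Reflection across line y = -x: (4, 11) → (-11, -4)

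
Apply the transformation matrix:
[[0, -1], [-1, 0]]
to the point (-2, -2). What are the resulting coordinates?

Matrix multiplication:
[[0, -1], [-1, 0]] × [-2, -2]ᵀ
= [(0)(-2) + (-1)(-2), (-1)(-2) + (0)(-2)]ᵀ
= [2, 2]ᵀ
Result: (2, 2)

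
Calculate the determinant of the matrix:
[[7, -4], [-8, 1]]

For a 2×2 matrix [[a, b], [c, d]], det = ad - bc
det = (7)(1) - (-4)(-8) = 7 - 32 = -25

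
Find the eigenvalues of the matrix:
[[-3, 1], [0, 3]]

Characteristic equation: det(A - λI) = 0
λ² - (trace)λ + (det) = 0
trace = -3 + 3 = 0, det = (-3)(3) - (1)(0) = -9
λ² - (0)λ + (-9) = 0
λ = (0 ± √((0)² - 4·(-9))) / 2 = (0 ± √36) / 2
Solving: λ = -3, 3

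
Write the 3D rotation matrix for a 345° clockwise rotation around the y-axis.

Rotation matrix for clockwise 345° around y-axis:
A clockwise rotation by 345° is a counterclockwise rotation by -345°.
cos(-345°) = 0.9659, sin(-345°) = 0.2588
Result: [[0.9659, 0, 0.2588], [0, 1, 0], [-0.2588, 0, 0.9659]]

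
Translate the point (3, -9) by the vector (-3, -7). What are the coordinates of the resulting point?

Translation by (-3, -7) (homogeneous matrix [[1, 0, -3], [0, 1, -7], [0, 0, 1]]):
x' = 3 + -3 = 0
y' = -9 + -7 = -16
Result: (0, -16)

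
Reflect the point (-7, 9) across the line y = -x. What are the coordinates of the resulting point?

Reflection across line y = -x: (-7, 9) → (-9, 7)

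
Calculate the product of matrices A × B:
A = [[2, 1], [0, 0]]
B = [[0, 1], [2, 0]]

Matrix multiplication:
C[0][0] = 2×0 + 1×2 = 2
C[0][1] = 2×1 + 1×0 = 2
C[1][0] = 0×0 + 0×2 = 0
C[1][1] = 0×1 + 0×0 = 0
Result: [[2, 2], [0, 0]]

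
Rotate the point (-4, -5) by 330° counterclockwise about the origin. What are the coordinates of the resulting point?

Rotation matrix for 330°: [[cos 330°, -sin 330°], [sin 330°, cos 330°]] ≈ [[0.866025, 0.500000], [-0.500000, 0.866025]]
[[0.866025, 0.500000], [-0.500000, 0.866025]] × [-4, -5]ᵀ ≈ [-5.9641, -2.3301]ᵀ
Result: (-5.9641, -2.3301)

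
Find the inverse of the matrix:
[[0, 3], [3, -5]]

For [[a,b],[c,d]], inverse = (1/det)·[[d,-b],[-c,a]]
det = (0)(-5) - (3)(3) = 0 - 9 = -9
Inverse = (1/-9)·[[-5, -3], [-3, 0]]
= [[5/9, 1/3], [1/3, 0]]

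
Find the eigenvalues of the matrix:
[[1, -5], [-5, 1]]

Characteristic equation: det(A - λI) = 0
λ² - (trace)λ + (det) = 0
trace = 1 + 1 = 2, det = (1)(1) - (-5)(-5) = -24
λ² - (2)λ + (-24) = 0
λ = (2 ± √((2)² - 4·(-24))) / 2 = (2 ± √100) / 2
Solving: λ = -4, 6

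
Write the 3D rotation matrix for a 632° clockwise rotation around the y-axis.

Rotation matrix for clockwise 632° around y-axis:
A clockwise rotation by 632° is a counterclockwise rotation by -632°.
cos(-632°) = 0.0349, sin(-632°) = 0.9994
Result: [[0.0349, 0, 0.9994], [0, 1, 0], [-0.9994, 0, 0.0349]]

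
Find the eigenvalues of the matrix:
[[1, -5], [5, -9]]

Characteristic equation: det(A - λI) = 0
λ² - (trace)λ + (det) = 0
trace = 1 + -9 = -8, det = (1)(-9) - (-5)(5) = 16
λ² - (-8)λ + (16) = 0
λ = (-8 ± √((-8)² - 4·(16))) / 2 = (-8 ± √0) / 2
Solving: λ = -4, -4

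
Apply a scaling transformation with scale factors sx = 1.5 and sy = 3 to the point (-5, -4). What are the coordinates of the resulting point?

Scaling matrix:
[[1.50, 0], [0, 3]]
Result: (-5 × 1.5, -4 × 3) = (-7.5, -12)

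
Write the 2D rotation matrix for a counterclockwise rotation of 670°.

Rotation matrix formula: [[cos θ, -sin θ], [sin θ, cos θ]]
For θ = 670°:
cos(670°) = 0.6428
sin(670°) = -0.7660
Result: [[0.6428, 0.7660], [-0.7660, 0.6428]]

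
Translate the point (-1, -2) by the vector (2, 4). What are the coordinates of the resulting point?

Translation by (2, 4) (homogeneous matrix [[1, 0, 2], [0, 1, 4], [0, 0, 1]]):
x' = -1 + 2 = 1
y' = -2 + 4 = 2
Result: (1, 2)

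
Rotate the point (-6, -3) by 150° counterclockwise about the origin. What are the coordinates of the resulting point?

Rotation matrix for 150°: [[cos 150°, -sin 150°], [sin 150°, cos 150°]] ≈ [[-0.866025, -0.500000], [0.500000, -0.866025]]
[[-0.866025, -0.500000], [0.500000, -0.866025]] × [-6, -3]ᵀ ≈ [6.6962, -0.4019]ᵀ
Result: (6.6962, -0.4019)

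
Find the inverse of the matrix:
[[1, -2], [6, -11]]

For [[a,b],[c,d]], inverse = (1/det)·[[d,-b],[-c,a]]
det = (1)(-11) - (-2)(6) = -11 - -12 = 1
Inverse = [[-11, 2], [-6, 1]]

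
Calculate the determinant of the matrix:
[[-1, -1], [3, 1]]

For a 2×2 matrix [[a, b], [c, d]], det = ad - bc
det = (-1)(1) - (-1)(3) = -1 - -3 = 2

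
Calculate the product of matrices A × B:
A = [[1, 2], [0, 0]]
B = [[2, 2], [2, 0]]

Matrix multiplication:
C[0][0] = 1×2 + 2×2 = 6
C[0][1] = 1×2 + 2×0 = 2
C[1][0] = 0×2 + 0×2 = 0
C[1][1] = 0×2 + 0×0 = 0
Result: [[6, 2], [0, 0]]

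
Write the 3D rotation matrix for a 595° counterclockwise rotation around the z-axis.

Rotation matrix for counterclockwise 595° around z-axis:
cos(595°) = -0.5736, sin(595°) = -0.8192
Result: [[-0.5736, 0.8192, 0], [-0.8192, -0.5736, 0], [0, 0, 1]]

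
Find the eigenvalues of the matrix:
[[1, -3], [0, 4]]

Characteristic equation: det(A - λI) = 0
λ² - (trace)λ + (det) = 0
trace = 1 + 4 = 5, det = (1)(4) - (-3)(0) = 4
λ² - (5)λ + (4) = 0
λ = (5 ± √((5)² - 4·(4))) / 2 = (5 ± √9) / 2
Solving: λ = 1, 4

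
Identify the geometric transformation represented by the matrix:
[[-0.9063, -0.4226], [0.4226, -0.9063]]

This matrix represents: rotation by 155° counterclockwise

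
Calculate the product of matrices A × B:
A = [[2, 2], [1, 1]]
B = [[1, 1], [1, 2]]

Matrix multiplication:
C[0][0] = 2×1 + 2×1 = 4
C[0][1] = 2×1 + 2×2 = 6
C[1][0] = 1×1 + 1×1 = 2
C[1][1] = 1×1 + 1×2 = 3
Result: [[4, 6], [2, 3]]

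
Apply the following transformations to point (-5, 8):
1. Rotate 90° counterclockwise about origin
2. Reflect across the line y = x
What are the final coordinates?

Step 1: Rotate 90° → (-8, -5)
Step 2: Reflect across line y = x → (-5, -8)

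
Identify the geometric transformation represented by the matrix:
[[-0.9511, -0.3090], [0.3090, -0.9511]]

This matrix represents: rotation by 162° counterclockwise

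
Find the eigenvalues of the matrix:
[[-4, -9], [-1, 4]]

Characteristic equation: det(A - λI) = 0
λ² - (trace)λ + (det) = 0
trace = -4 + 4 = 0, det = (-4)(4) - (-9)(-1) = -25
λ² - (0)λ + (-25) = 0
λ = (0 ± √((0)² - 4·(-25))) / 2 = (0 ± √100) / 2
Solving: λ = -5, 5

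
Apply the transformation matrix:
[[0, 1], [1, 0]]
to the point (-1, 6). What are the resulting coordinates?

Matrix multiplication:
[[0, 1], [1, 0]] × [-1, 6]ᵀ
= [(0)(-1) + (1)(6), (1)(-1) + (0)(6)]ᵀ
= [6, -1]ᵀ
Result: (6, -1)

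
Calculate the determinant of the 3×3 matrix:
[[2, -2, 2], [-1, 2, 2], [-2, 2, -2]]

Expansion along first row:
det = 2·det([[2,2],[2,-2]]) - -2·det([[-1,2],[-2,-2]]) + 2·det([[-1,2],[-2,2]])
    = 2·(2·-2 - 2·2) - -2·(-1·-2 - 2·-2) + 2·(-1·2 - 2·-2)
    = 2·-8 - -2·6 + 2·2
    = -16 + 12 + 4 = 0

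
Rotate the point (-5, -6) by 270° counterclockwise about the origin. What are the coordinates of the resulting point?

Rotation matrix for 270°: [[cos 270°, -sin 270°], [sin 270°, cos 270°]] = [[0, 1], [-1, 0]]
[[0, 1], [-1, 0]] × [-5, -6]ᵀ = [-6, 5]ᵀ
Result: (-6, 5)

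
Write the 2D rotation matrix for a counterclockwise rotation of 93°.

Rotation matrix formula: [[cos θ, -sin θ], [sin θ, cos θ]]
For θ = 93°:
cos(93°) = -0.0523
sin(93°) = 0.9986
Result: [[-0.0523, -0.9986], [0.9986, -0.0523]]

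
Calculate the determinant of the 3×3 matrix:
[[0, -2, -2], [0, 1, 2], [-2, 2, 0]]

Expansion along first row:
det = 0·det([[1,2],[2,0]]) - -2·det([[0,2],[-2,0]]) + -2·det([[0,1],[-2,2]])
    = 0·(1·0 - 2·2) - -2·(0·0 - 2·-2) + -2·(0·2 - 1·-2)
    = 0·-4 - -2·4 + -2·2
    = 0 + 8 + -4 = 4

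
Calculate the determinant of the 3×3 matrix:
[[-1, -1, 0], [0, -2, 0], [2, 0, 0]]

Expansion along first row:
det = -1·det([[-2,0],[0,0]]) - -1·det([[0,0],[2,0]]) + 0·det([[0,-2],[2,0]])
    = -1·(-2·0 - 0·0) - -1·(0·0 - 0·2) + 0·(0·0 - -2·2)
    = -1·0 - -1·0 + 0·4
    = 0 + 0 + 0 = 0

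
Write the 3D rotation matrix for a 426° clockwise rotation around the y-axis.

Rotation matrix for clockwise 426° around y-axis:
A clockwise rotation by 426° is a counterclockwise rotation by -426°.
cos(-426°) = 0.4067, sin(-426°) = -0.9135
Result: [[0.4067, 0, -0.9135], [0, 1, 0], [0.9135, 0, 0.4067]]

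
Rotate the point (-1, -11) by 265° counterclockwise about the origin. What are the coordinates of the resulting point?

Rotation matrix for 265°: [[cos 265°, -sin 265°], [sin 265°, cos 265°]] ≈ [[-0.087156, 0.996195], [-0.996195, -0.087156]]
[[-0.087156, 0.996195], [-0.996195, -0.087156]] × [-1, -11]ᵀ ≈ [-10.8710, 1.9549]ᵀ
Result: (-10.8710, 1.9549)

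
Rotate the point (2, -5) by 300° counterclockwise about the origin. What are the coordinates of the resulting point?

Rotation matrix for 300°: [[cos 300°, -sin 300°], [sin 300°, cos 300°]] ≈ [[0.500000, 0.866025], [-0.866025, 0.500000]]
[[0.500000, 0.866025], [-0.866025, 0.500000]] × [2, -5]ᵀ ≈ [-3.3301, -4.2321]ᵀ
Result: (-3.3301, -4.2321)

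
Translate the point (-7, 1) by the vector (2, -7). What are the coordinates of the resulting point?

Translation by (2, -7) (homogeneous matrix [[1, 0, 2], [0, 1, -7], [0, 0, 1]]):
x' = -7 + 2 = -5
y' = 1 + -7 = -6
Result: (-5, -6)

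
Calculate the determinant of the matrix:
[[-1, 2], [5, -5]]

For a 2×2 matrix [[a, b], [c, d]], det = ad - bc
det = (-1)(-5) - (2)(5) = 5 - 10 = -5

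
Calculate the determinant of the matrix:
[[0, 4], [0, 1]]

For a 2×2 matrix [[a, b], [c, d]], det = ad - bc
det = (0)(1) - (4)(0) = 0 - 0 = 0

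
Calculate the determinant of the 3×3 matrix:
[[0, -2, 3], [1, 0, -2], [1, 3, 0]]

Expansion along first row:
det = 0·det([[0,-2],[3,0]]) - -2·det([[1,-2],[1,0]]) + 3·det([[1,0],[1,3]])
    = 0·(0·0 - -2·3) - -2·(1·0 - -2·1) + 3·(1·3 - 0·1)
    = 0·6 - -2·2 + 3·3
    = 0 + 4 + 9 = 13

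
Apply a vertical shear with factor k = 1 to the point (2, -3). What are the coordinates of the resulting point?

Shear matrix for vertical shear with factor k = 1:
[[1, 0], [1, 1]]
Result: (2, -3) → (2, -1)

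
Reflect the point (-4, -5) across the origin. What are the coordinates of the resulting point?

Reflection across origin: (-4, -5) → (4, 5)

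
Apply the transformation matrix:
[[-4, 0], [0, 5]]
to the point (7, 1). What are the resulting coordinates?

Matrix multiplication:
[[-4, 0], [0, 5]] × [7, 1]ᵀ
= [(-4)(7) + (0)(1), (0)(7) + (5)(1)]ᵀ
= [-28, 5]ᵀ
Result: (-28, 5)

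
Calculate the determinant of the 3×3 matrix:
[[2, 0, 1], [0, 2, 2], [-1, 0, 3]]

Expansion along first row:
det = 2·det([[2,2],[0,3]]) - 0·det([[0,2],[-1,3]]) + 1·det([[0,2],[-1,0]])
    = 2·(2·3 - 2·0) - 0·(0·3 - 2·-1) + 1·(0·0 - 2·-1)
    = 2·6 - 0·2 + 1·2
    = 12 + 0 + 2 = 14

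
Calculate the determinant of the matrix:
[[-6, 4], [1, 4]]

For a 2×2 matrix [[a, b], [c, d]], det = ad - bc
det = (-6)(4) - (4)(1) = -24 - 4 = -28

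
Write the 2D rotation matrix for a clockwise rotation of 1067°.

Rotation matrix formula: [[cos θ, -sin θ], [sin θ, cos θ]]
A clockwise rotation by 1067° is equivalent to a counterclockwise rotation by -1067°.
For θ = -1067°:
cos(-1067°) = 0.9744
sin(-1067°) = 0.2250
Result: [[0.9744, -0.2250], [0.2250, 0.9744]]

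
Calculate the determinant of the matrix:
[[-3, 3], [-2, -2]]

For a 2×2 matrix [[a, b], [c, d]], det = ad - bc
det = (-3)(-2) - (3)(-2) = 6 - -6 = 12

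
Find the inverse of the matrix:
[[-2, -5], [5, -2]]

For [[a,b],[c,d]], inverse = (1/det)·[[d,-b],[-c,a]]
det = (-2)(-2) - (-5)(5) = 4 - -25 = 29
Inverse = (1/29)·[[-2, 5], [-5, -2]]
= [[-2/29, 5/29], [-5/29, -2/29]]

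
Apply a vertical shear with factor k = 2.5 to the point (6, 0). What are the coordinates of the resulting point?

Shear matrix for vertical shear with factor k = 2.5:
[[1, 0], [2.50, 1]]
Result: (6, 0) → (6, 15)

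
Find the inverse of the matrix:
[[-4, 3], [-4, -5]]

For [[a,b],[c,d]], inverse = (1/det)·[[d,-b],[-c,a]]
det = (-4)(-5) - (3)(-4) = 20 - -12 = 32
Inverse = (1/32)·[[-5, -3], [4, -4]]
= [[-5/32, -3/32], [1/8, -1/8]]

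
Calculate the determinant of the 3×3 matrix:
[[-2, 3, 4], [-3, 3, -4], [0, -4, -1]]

Expansion along first row:
det = -2·det([[3,-4],[-4,-1]]) - 3·det([[-3,-4],[0,-1]]) + 4·det([[-3,3],[0,-4]])
    = -2·(3·-1 - -4·-4) - 3·(-3·-1 - -4·0) + 4·(-3·-4 - 3·0)
    = -2·-19 - 3·3 + 4·12
    = 38 + -9 + 48 = 77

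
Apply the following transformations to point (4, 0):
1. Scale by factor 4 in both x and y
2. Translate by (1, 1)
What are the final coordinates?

Step 1: Scale (4, 0) by 4 → (16, 0)
Step 2: Translate by (1, 1) → (17, 1)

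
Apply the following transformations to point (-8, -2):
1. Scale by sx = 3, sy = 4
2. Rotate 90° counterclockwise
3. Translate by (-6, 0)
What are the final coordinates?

Step 1: Scale → (-24, -8)
Step 2: Rotate 90° → (8, -24)
Step 3: Translate → (2, -24)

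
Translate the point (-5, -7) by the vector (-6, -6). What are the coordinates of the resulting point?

Translation by (-6, -6) (homogeneous matrix [[1, 0, -6], [0, 1, -6], [0, 0, 1]]):
x' = -5 + -6 = -11
y' = -7 + -6 = -13
Result: (-11, -13)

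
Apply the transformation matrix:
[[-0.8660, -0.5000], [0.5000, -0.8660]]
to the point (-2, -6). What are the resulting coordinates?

Matrix multiplication:
[[-0.8660, -0.5000], [0.5000, -0.8660]] × [-2, -6]ᵀ
= [(-0.8660)(-2) + (-0.5000)(-6), (0.5000)(-2) + (-0.8660)(-6)]ᵀ
= [4.7320, 4.1960]ᵀ
Result: (4.7320, 4.1960)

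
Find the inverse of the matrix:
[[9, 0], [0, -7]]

For [[a,b],[c,d]], inverse = (1/det)·[[d,-b],[-c,a]]
det = (9)(-7) - (0)(0) = -63 - 0 = -63
Inverse = (1/-63)·[[-7, 0], [0, 9]]
= [[1/9, 0], [0, -1/7]]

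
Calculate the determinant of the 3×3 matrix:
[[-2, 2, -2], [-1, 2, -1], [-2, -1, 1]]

Expansion along first row:
det = -2·det([[2,-1],[-1,1]]) - 2·det([[-1,-1],[-2,1]]) + -2·det([[-1,2],[-2,-1]])
    = -2·(2·1 - -1·-1) - 2·(-1·1 - -1·-2) + -2·(-1·-1 - 2·-2)
    = -2·1 - 2·-3 + -2·5
    = -2 + 6 + -10 = -6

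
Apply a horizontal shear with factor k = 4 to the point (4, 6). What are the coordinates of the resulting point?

Shear matrix for horizontal shear with factor k = 4:
[[1, 4], [0, 1]]
Result: (4, 6) → (28, 6)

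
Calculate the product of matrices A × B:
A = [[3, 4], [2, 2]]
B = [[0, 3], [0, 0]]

Matrix multiplication:
C[0][0] = 3×0 + 4×0 = 0
C[0][1] = 3×3 + 4×0 = 9
C[1][0] = 2×0 + 2×0 = 0
C[1][1] = 2×3 + 2×0 = 6
Result: [[0, 9], [0, 6]]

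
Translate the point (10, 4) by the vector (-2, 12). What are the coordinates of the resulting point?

Translation by (-2, 12) (homogeneous matrix [[1, 0, -2], [0, 1, 12], [0, 0, 1]]):
x' = 10 + -2 = 8
y' = 4 + 12 = 16
Result: (8, 16)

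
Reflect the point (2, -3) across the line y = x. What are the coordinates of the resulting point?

Reflection across line y = x: (2, -3) → (-3, 2)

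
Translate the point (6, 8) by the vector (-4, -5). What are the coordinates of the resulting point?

Translation by (-4, -5) (homogeneous matrix [[1, 0, -4], [0, 1, -5], [0, 0, 1]]):
x' = 6 + -4 = 2
y' = 8 + -5 = 3
Result: (2, 3)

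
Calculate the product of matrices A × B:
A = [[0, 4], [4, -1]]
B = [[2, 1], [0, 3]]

Matrix multiplication:
C[0][0] = 0×2 + 4×0 = 0
C[0][1] = 0×1 + 4×3 = 12
C[1][0] = 4×2 + -1×0 = 8
C[1][1] = 4×1 + -1×3 = 1
Result: [[0, 12], [8, 1]]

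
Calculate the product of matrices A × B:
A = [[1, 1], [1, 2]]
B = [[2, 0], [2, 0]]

Matrix multiplication:
C[0][0] = 1×2 + 1×2 = 4
C[0][1] = 1×0 + 1×0 = 0
C[1][0] = 1×2 + 2×2 = 6
C[1][1] = 1×0 + 2×0 = 0
Result: [[4, 0], [6, 0]]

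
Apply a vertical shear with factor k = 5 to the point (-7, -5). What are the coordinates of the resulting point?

Shear matrix for vertical shear with factor k = 5:
[[1, 0], [5, 1]]
Result: (-7, -5) → (-7, -40)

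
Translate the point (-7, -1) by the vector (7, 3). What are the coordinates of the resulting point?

Translation by (7, 3) (homogeneous matrix [[1, 0, 7], [0, 1, 3], [0, 0, 1]]):
x' = -7 + 7 = 0
y' = -1 + 3 = 2
Result: (0, 2)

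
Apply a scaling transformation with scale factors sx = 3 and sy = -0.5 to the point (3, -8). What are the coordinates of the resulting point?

Scaling matrix:
[[3, 0], [0, -0.50]]
Result: (3 × 3, -8 × -0.5) = (9, 4)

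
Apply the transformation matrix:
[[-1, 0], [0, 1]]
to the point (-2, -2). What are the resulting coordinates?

Matrix multiplication:
[[-1, 0], [0, 1]] × [-2, -2]ᵀ
= [(-1)(-2) + (0)(-2), (0)(-2) + (1)(-2)]ᵀ
= [2, -2]ᵀ
Result: (2, -2)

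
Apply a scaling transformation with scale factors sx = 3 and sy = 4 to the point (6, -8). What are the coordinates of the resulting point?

Scaling matrix:
[[3, 0], [0, 4]]
Result: (6 × 3, -8 × 4) = (18, -32)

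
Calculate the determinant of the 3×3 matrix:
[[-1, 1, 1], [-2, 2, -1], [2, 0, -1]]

Expansion along first row:
det = -1·det([[2,-1],[0,-1]]) - 1·det([[-2,-1],[2,-1]]) + 1·det([[-2,2],[2,0]])
    = -1·(2·-1 - -1·0) - 1·(-2·-1 - -1·2) + 1·(-2·0 - 2·2)
    = -1·-2 - 1·4 + 1·-4
    = 2 + -4 + -4 = -6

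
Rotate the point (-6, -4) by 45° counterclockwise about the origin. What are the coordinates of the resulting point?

Rotation matrix for 45°: [[cos 45°, -sin 45°], [sin 45°, cos 45°]] ≈ [[0.707107, -0.707107], [0.707107, 0.707107]]
[[0.707107, -0.707107], [0.707107, 0.707107]] × [-6, -4]ᵀ ≈ [-1.4142, -7.0711]ᵀ
Result: (-1.4142, -7.0711)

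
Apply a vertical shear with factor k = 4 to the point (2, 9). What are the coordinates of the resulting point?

Shear matrix for vertical shear with factor k = 4:
[[1, 0], [4, 1]]
Result: (2, 9) → (2, 17)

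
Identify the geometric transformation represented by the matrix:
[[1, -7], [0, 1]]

This matrix represents: horizontal shear with factor -7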